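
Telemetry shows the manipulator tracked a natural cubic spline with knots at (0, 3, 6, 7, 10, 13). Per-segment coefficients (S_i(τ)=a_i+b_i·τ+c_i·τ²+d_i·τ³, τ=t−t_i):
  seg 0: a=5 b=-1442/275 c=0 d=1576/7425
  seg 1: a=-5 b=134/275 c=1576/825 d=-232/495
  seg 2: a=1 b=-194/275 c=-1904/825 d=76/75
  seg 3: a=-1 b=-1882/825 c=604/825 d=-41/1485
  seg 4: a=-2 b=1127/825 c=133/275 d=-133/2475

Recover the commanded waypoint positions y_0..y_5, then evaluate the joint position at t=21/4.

y_0 = S_0(0) = a_0 = 5
y_1 = S_1(0) = a_1 = -5
y_2 = S_2(0) = a_2 = 1
y_3 = S_3(0) = a_3 = -1
y_4 = S_4(0) = a_4 = -2
y_5 = S_4(3) = 5
t_q=21/4 is in segment 1 (τ=9/4); S_1(τ)=943/2200

y_0=5 y_1=-5 y_2=1 y_3=-1 y_4=-2 y_5=5
S(21/4) = 943/2200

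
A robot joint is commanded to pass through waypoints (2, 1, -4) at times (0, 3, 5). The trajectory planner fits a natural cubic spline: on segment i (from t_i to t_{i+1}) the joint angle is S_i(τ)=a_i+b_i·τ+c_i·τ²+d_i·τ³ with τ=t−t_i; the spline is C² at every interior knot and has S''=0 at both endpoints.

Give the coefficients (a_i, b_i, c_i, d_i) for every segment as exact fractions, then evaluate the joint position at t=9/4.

Δ: Δ0=-1/3, Δ1=-5/2
row 1: diag=10, rhs=-13; c'=1/5, d'=-13/10
back: M1=-13/10
M: M0=0, M1=-13/10, M2=0
seg 0: a=2, c=M0/2=0, d=(M1−M0)/(6·3)=-13/180, b=Δ0−h0·(2M0+M1)/6=19/60
seg 1: a=1, c=M1/2=-13/20, d=(M2−M1)/(6·2)=13/120, b=Δ1−h1·(2M1+M2)/6=-49/30
t_q=9/4 → seg 0, τ=9/4; S=2+19/60·τ+0·τ²+-13/180·τ³=2419/1280

  seg 0: a=2 b=19/60 c=0 d=-13/180
  seg 1: a=1 b=-49/30 c=-13/20 d=13/120
S(9/4) = 2419/1280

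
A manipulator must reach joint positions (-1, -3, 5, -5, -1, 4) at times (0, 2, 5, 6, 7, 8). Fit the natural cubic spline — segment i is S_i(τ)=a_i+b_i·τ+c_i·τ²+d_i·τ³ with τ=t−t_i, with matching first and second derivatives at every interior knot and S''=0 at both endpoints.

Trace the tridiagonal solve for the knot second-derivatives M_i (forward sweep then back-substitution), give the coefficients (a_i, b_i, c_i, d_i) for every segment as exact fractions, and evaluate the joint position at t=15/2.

Δ: Δ0=-1, Δ1=8/3, Δ2=-10, Δ3=4, Δ4=5
row 1: diag=10, rhs=22; c'=3/10, d'=11/5
row 2: denom=8−3·3/10=71/10; d'=(-76−3·11/5)/(71/10)=-826/71
row 3: denom=4−1·10/71=274/71; d'=(84−1·-826/71)/(274/71)=3395/137
row 4: denom=4−1·71/274=1025/274; d'=(6−1·3395/137)/(1025/274)=-5146/1025
back: M4=-5146/1025
back: M3=3395/137−71/274·-5146/1025=26734/1025
back: M2=-826/71−10/71·26734/1025=-3138/205
back: M1=11/5−3/10·-3138/205=6962/1025
M: M0=0, M1=6962/1025, M2=-3138/205, M3=26734/1025, M4=-5146/1025, M5=0
seg 0: a=-1, c=M0/2=0, d=(M1−M0)/(6·2)=3481/6150, b=Δ0−h0·(2M0+M1)/6=-10037/3075
seg 1: a=-3, c=M1/2=3481/1025, d=(M2−M1)/(6·3)=-11326/9225, b=Δ1−h1·(2M1+M2)/6=10849/3075
seg 2: a=5, c=M2/2=-1569/205, d=(M3−M2)/(6·1)=21212/3075, b=Δ2−h2·(2M2+M3)/6=-28427/3075
seg 3: a=-5, c=M3/2=13367/1025, d=(M4−M3)/(6·1)=-3188/615, b=Δ3−h3·(2M3+M4)/6=-11861/3075
seg 4: a=-1, c=M4/2=-2573/1025, d=(M5−M4)/(6·1)=2573/3075, b=Δ4−h4·(2M4+M5)/6=20521/3075
t_q=15/2 → seg 4, τ=1/2; S=-1+20521/3075·τ+-2573/1025·τ²+2573/3075·τ³=14873/8200

  seg 0: a=-1 b=-10037/3075 c=0 d=3481/6150
  seg 1: a=-3 b=10849/3075 c=3481/1025 d=-11326/9225
  seg 2: a=5 b=-28427/3075 c=-1569/205 d=21212/3075
  seg 3: a=-5 b=-11861/3075 c=13367/1025 d=-3188/615
  seg 4: a=-1 b=20521/3075 c=-2573/1025 d=2573/3075
S(15/2) = 14873/8200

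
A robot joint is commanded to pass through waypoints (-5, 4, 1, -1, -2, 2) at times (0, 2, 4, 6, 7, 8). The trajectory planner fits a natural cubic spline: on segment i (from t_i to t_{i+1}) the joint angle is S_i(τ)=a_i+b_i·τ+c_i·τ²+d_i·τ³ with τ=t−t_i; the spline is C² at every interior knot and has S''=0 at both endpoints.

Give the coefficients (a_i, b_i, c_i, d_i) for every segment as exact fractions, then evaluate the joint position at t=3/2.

Δ: Δ0=9/2, Δ1=-3/2, Δ2=-1, Δ3=-1, Δ4=4
row 1: diag=8, rhs=-36; c'=1/4, d'=-9/2
row 2: denom=8−2·1/4=15/2; d'=(3−2·-9/2)/(15/2)=8/5
row 3: denom=6−2·4/15=82/15; d'=(0−2·8/5)/(82/15)=-24/41
row 4: denom=4−1·15/82=313/82; d'=(30−1·-24/41)/(313/82)=2508/313
back: M4=2508/313
back: M3=-24/41−15/82·2508/313=-642/313
back: M2=8/5−4/15·-642/313=672/313
back: M1=-9/2−1/4·672/313=-3153/626
M: M0=0, M1=-3153/626, M2=672/313, M3=-642/313, M4=2508/313, M5=0
seg 0: a=-5, c=M0/2=0, d=(M1−M0)/(6·2)=-1051/2504, b=Δ0−h0·(2M0+M1)/6=1934/313
seg 1: a=4, c=M1/2=-3153/1252, d=(M2−M1)/(6·2)=1499/2504, b=Δ1−h1·(2M1+M2)/6=715/626
seg 2: a=1, c=M2/2=336/313, d=(M3−M2)/(6·2)=-219/626, b=Δ2−h2·(2M2+M3)/6=-547/313
seg 3: a=-1, c=M3/2=-321/313, d=(M4−M3)/(6·1)=525/313, b=Δ3−h3·(2M3+M4)/6=-517/313
seg 4: a=-2, c=M4/2=1254/313, d=(M5−M4)/(6·1)=-418/313, b=Δ4−h4·(2M4+M5)/6=416/313
t_q=3/2 → seg 0, τ=3/2; S=-5+1934/313·τ+0·τ²+-1051/2504·τ³=57127/20032

  seg 0: a=-5 b=1934/313 c=0 d=-1051/2504
  seg 1: a=4 b=715/626 c=-3153/1252 d=1499/2504
  seg 2: a=1 b=-547/313 c=336/313 d=-219/626
  seg 3: a=-1 b=-517/313 c=-321/313 d=525/313
  seg 4: a=-2 b=416/313 c=1254/313 d=-418/313
S(3/2) = 57127/20032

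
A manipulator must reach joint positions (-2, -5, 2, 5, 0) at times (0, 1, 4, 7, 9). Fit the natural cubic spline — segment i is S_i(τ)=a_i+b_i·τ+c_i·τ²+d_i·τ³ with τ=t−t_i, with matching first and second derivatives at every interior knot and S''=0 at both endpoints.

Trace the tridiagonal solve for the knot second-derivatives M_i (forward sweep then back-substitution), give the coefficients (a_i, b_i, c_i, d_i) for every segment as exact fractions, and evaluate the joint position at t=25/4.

Δ: Δ0=-3, Δ1=7/3, Δ2=1, Δ3=-5/2
row 1: diag=8, rhs=32; c'=3/8, d'=4
row 2: denom=12−3·3/8=87/8; d'=(-8−3·4)/(87/8)=-160/87
row 3: denom=10−3·8/29=266/29; d'=(-21−3·-160/87)/(266/29)=-449/266
back: M3=-449/266
back: M2=-160/87−8/29·-449/266=-548/399
back: M1=4−3/8·-548/399=1201/266
M: M0=0, M1=1201/266, M2=-548/399, M3=-449/266, M4=0
seg 0: a=-2, c=M0/2=0, d=(M1−M0)/(6·1)=1201/1596, b=Δ0−h0·(2M0+M1)/6=-5989/1596
seg 1: a=-5, c=M1/2=1201/532, d=(M2−M1)/(6·3)=-4699/14364, b=Δ1−h1·(2M1+M2)/6=-1193/798
seg 2: a=2, c=M2/2=-274/399, d=(M3−M2)/(6·3)=-251/14364, b=Δ2−h2·(2M2+M3)/6=5135/1596
seg 3: a=5, c=M3/2=-449/532, d=(M4−M3)/(6·2)=449/3192, b=Δ3−h3·(2M3+M4)/6=-1097/798
t_q=25/4 → seg 2, τ=9/4; S=2+5135/1596·τ+-274/399·τ²+-251/14364·τ³=189431/34048

  seg 0: a=-2 b=-5989/1596 c=0 d=1201/1596
  seg 1: a=-5 b=-1193/798 c=1201/532 d=-4699/14364
  seg 2: a=2 b=5135/1596 c=-274/399 d=-251/14364
  seg 3: a=5 b=-1097/798 c=-449/532 d=449/3192
S(25/4) = 189431/34048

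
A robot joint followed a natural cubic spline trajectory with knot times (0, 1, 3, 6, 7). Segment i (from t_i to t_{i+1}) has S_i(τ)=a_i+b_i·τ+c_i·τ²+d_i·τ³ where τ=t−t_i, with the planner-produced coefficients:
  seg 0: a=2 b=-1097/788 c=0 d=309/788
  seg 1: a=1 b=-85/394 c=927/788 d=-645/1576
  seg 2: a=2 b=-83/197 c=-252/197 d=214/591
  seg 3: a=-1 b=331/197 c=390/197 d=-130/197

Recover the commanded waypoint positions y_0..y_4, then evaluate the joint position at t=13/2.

y_0=2 y_1=1 y_2=2 y_3=-1 y_4=2
S(13/2) = 199/788

y_0 = S_0(0) = a_0 = 2
y_1 = S_1(0) = a_1 = 1
y_2 = S_2(0) = a_2 = 2
y_3 = S_3(0) = a_3 = -1
y_4 = S_3(1) = 2
t_q=13/2 is in segment 3 (τ=1/2); S_3(τ)=199/788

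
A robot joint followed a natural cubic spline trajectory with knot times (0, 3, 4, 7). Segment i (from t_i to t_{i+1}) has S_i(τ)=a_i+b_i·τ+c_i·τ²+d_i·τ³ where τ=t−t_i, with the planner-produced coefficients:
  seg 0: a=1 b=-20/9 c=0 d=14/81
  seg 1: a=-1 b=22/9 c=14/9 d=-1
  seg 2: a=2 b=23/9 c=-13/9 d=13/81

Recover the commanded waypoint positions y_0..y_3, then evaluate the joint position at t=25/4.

y_0 = S_0(0) = a_0 = 1
y_1 = S_1(0) = a_1 = -1
y_2 = S_2(0) = a_2 = 2
y_3 = S_2(3) = 1
t_q=25/4 is in segment 2 (τ=9/4); S_2(τ)=145/64

y_0=1 y_1=-1 y_2=2 y_3=1
S(25/4) = 145/64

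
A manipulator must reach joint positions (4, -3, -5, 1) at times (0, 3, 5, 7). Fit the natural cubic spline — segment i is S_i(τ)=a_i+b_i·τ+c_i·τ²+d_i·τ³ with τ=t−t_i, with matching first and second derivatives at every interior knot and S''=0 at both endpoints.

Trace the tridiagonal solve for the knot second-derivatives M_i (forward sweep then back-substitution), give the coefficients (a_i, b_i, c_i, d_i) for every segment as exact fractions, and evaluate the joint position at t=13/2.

Δ: Δ0=-7/3, Δ1=-1, Δ2=3
row 1: diag=10, rhs=8; c'=1/5, d'=4/5
row 2: denom=8−2·1/5=38/5; d'=(24−2·4/5)/(38/5)=56/19
back: M2=56/19
back: M1=4/5−1/5·56/19=4/19
M: M0=0, M1=4/19, M2=56/19, M3=0
seg 0: a=4, c=M0/2=0, d=(M1−M0)/(6·3)=2/171, b=Δ0−h0·(2M0+M1)/6=-139/57
seg 1: a=-3, c=M1/2=2/19, d=(M2−M1)/(6·2)=13/57, b=Δ1−h1·(2M1+M2)/6=-121/57
seg 2: a=-5, c=M2/2=28/19, d=(M3−M2)/(6·2)=-14/57, b=Δ2−h2·(2M2+M3)/6=59/57
t_q=13/2 → seg 2, τ=3/2; S=-5+59/57·τ+28/19·τ²+-14/57·τ³=-73/76

  seg 0: a=4 b=-139/57 c=0 d=2/171
  seg 1: a=-3 b=-121/57 c=2/19 d=13/57
  seg 2: a=-5 b=59/57 c=28/19 d=-14/57
S(13/2) = -73/76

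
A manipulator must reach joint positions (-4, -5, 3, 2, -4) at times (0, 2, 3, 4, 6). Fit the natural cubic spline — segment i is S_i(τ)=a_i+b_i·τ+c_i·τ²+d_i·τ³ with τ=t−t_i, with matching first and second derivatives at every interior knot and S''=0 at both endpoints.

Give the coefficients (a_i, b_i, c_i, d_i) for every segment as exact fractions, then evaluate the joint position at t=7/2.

  seg 0: a=-4 b=-17/4 c=0 d=15/16
  seg 1: a=-5 b=7 c=45/8 d=-37/8
  seg 2: a=3 b=35/8 c=-33/4 d=23/8
  seg 3: a=2 b=-7/2 c=3/8 d=-1/16
S(7/2) = 223/64

Δ: Δ0=-1/2, Δ1=8, Δ2=-1, Δ3=-3
row 1: diag=6, rhs=51; c'=1/6, d'=17/2
row 2: denom=4−1·1/6=23/6; d'=(-54−1·17/2)/(23/6)=-375/23
row 3: denom=6−1·6/23=132/23; d'=(-12−1·-375/23)/(132/23)=3/4
back: M3=3/4
back: M2=-375/23−6/23·3/4=-33/2
back: M1=17/2−1/6·-33/2=45/4
M: M0=0, M1=45/4, M2=-33/2, M3=3/4, M4=0
seg 0: a=-4, c=M0/2=0, d=(M1−M0)/(6·2)=15/16, b=Δ0−h0·(2M0+M1)/6=-17/4
seg 1: a=-5, c=M1/2=45/8, d=(M2−M1)/(6·1)=-37/8, b=Δ1−h1·(2M1+M2)/6=7
seg 2: a=3, c=M2/2=-33/4, d=(M3−M2)/(6·1)=23/8, b=Δ2−h2·(2M2+M3)/6=35/8
seg 3: a=2, c=M3/2=3/8, d=(M4−M3)/(6·2)=-1/16, b=Δ3−h3·(2M3+M4)/6=-7/2
t_q=7/2 → seg 2, τ=1/2; S=3+35/8·τ+-33/4·τ²+23/8·τ³=223/64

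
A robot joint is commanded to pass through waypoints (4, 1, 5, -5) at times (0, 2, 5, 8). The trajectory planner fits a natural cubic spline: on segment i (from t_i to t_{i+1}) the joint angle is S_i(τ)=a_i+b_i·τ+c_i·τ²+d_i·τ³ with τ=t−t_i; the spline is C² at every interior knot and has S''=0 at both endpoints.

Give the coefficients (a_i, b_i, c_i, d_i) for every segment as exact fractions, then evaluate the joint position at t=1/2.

Δ: Δ0=-3/2, Δ1=4/3, Δ2=-10/3
row 1: diag=10, rhs=17; c'=3/10, d'=17/10
row 2: denom=12−3·3/10=111/10; d'=(-28−3·17/10)/(111/10)=-331/111
back: M2=-331/111
back: M1=17/10−3/10·-331/111=96/37
M: M0=0, M1=96/37, M2=-331/111, M3=0
seg 0: a=4, c=M0/2=0, d=(M1−M0)/(6·2)=8/37, b=Δ0−h0·(2M0+M1)/6=-175/74
seg 1: a=1, c=M1/2=48/37, d=(M2−M1)/(6·3)=-619/1998, b=Δ1−h1·(2M1+M2)/6=17/74
seg 2: a=5, c=M2/2=-331/222, d=(M3−M2)/(6·3)=331/1998, b=Δ2−h2·(2M2+M3)/6=-13/37
t_q=1/2 → seg 0, τ=1/2; S=4+-175/74·τ+0·τ²+8/37·τ³=421/148

  seg 0: a=4 b=-175/74 c=0 d=8/37
  seg 1: a=1 b=17/74 c=48/37 d=-619/1998
  seg 2: a=5 b=-13/37 c=-331/222 d=331/1998
S(1/2) = 421/148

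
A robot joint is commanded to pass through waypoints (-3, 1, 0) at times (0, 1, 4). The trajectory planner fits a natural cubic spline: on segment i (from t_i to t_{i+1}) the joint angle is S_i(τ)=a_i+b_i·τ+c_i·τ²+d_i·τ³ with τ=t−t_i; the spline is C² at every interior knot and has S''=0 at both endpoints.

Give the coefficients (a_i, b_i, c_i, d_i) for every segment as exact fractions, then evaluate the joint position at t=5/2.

  seg 0: a=-3 b=109/24 c=0 d=-13/24
  seg 1: a=1 b=35/12 c=-13/8 d=13/72
S(5/2) = 149/64

Δ: Δ0=4, Δ1=-1/3
row 1: diag=8, rhs=-26; c'=3/8, d'=-13/4
back: M1=-13/4
M: M0=0, M1=-13/4, M2=0
seg 0: a=-3, c=M0/2=0, d=(M1−M0)/(6·1)=-13/24, b=Δ0−h0·(2M0+M1)/6=109/24
seg 1: a=1, c=M1/2=-13/8, d=(M2−M1)/(6·3)=13/72, b=Δ1−h1·(2M1+M2)/6=35/12
t_q=5/2 → seg 1, τ=3/2; S=1+35/12·τ+-13/8·τ²+13/72·τ³=149/64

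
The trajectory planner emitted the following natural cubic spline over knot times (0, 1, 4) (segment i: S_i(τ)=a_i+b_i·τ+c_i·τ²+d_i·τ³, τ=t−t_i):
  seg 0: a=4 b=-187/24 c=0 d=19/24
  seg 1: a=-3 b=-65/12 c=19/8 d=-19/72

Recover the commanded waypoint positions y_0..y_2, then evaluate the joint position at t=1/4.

y_0 = S_0(0) = a_0 = 4
y_1 = S_1(0) = a_1 = -3
y_2 = S_1(3) = -5
t_q=1/4 is in segment 0 (τ=1/4); S_0(τ)=1057/512

y_0=4 y_1=-3 y_2=-5
S(1/4) = 1057/512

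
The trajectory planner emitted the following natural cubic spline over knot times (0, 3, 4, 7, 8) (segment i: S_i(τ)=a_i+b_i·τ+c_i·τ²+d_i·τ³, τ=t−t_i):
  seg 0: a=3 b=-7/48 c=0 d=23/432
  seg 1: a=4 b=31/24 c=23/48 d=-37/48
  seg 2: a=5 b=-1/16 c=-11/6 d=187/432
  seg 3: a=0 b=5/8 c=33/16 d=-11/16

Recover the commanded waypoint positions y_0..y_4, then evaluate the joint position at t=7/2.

y_0 = S_0(0) = a_0 = 3
y_1 = S_1(0) = a_1 = 4
y_2 = S_2(0) = a_2 = 5
y_3 = S_3(0) = a_3 = 0
y_4 = S_3(1) = 2
t_q=7/2 is in segment 1 (τ=1/2); S_1(τ)=1793/384

y_0=3 y_1=4 y_2=5 y_3=0 y_4=2
S(7/2) = 1793/384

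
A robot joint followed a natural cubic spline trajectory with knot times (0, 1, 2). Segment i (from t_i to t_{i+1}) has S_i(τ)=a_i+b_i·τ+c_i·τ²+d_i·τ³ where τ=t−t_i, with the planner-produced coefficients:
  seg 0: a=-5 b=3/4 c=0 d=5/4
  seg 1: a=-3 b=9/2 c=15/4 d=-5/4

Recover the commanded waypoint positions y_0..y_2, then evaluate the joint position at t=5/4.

y_0=-5 y_1=-3 y_2=4
S(5/4) = -425/256

y_0 = S_0(0) = a_0 = -5
y_1 = S_1(0) = a_1 = -3
y_2 = S_1(1) = 4
t_q=5/4 is in segment 1 (τ=1/4); S_1(τ)=-425/256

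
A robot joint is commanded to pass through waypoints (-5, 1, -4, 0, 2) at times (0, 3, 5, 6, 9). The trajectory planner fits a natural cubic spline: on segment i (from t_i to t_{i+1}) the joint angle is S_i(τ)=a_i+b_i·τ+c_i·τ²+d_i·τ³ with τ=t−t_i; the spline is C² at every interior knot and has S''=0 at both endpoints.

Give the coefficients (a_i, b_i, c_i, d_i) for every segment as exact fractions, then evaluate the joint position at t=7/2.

Δ: Δ0=2, Δ1=-5/2, Δ2=4, Δ3=2/3
row 1: diag=10, rhs=-27; c'=1/5, d'=-27/10
row 2: denom=6−2·1/5=28/5; d'=(39−2·-27/10)/(28/5)=111/14
row 3: denom=8−1·5/28=219/28; d'=(-20−1·111/14)/(219/28)=-782/219
back: M3=-782/219
back: M2=111/14−5/28·-782/219=1876/219
back: M1=-27/10−1/5·1876/219=-1933/438
M: M0=0, M1=-1933/438, M2=1876/219, M3=-782/219, M4=0
seg 0: a=-5, c=M0/2=0, d=(M1−M0)/(6·3)=-1933/7884, b=Δ0−h0·(2M0+M1)/6=3685/876
seg 1: a=1, c=M1/2=-1933/876, d=(M2−M1)/(6·2)=1895/1752, b=Δ1−h1·(2M1+M2)/6=-1057/438
seg 2: a=-4, c=M2/2=938/219, d=(M3−M2)/(6·1)=-443/219, b=Δ2−h2·(2M2+M3)/6=127/73
seg 3: a=0, c=M3/2=-391/219, d=(M4−M3)/(6·3)=391/1971, b=Δ3−h3·(2M3+M4)/6=928/219
t_q=7/2 → seg 1, τ=1/2; S=1+-1057/438·τ+-1933/876·τ²+1895/1752·τ³=-2911/4672

  seg 0: a=-5 b=3685/876 c=0 d=-1933/7884
  seg 1: a=1 b=-1057/438 c=-1933/876 d=1895/1752
  seg 2: a=-4 b=127/73 c=938/219 d=-443/219
  seg 3: a=0 b=928/219 c=-391/219 d=391/1971
S(7/2) = -2911/4672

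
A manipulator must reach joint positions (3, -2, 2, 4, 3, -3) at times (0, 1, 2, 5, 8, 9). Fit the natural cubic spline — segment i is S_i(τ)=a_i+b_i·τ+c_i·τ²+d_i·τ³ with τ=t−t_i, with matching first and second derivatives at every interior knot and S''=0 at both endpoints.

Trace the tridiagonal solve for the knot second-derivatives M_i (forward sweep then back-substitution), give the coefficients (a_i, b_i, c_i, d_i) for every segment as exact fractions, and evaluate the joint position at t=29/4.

  seg 0: a=3 b=-17978/2409 c=0 d=5933/2409
  seg 1: a=-2 b=-179/2409 c=5933/803 d=-7984/2409
  seg 2: a=2 b=11467/2409 c=-2051/803 d=2866/7227
  seg 3: a=4 b=343/2409 c=815/803 d=-257/657
  seg 4: a=3 b=-10430/2409 c=-2012/803 d=2012/2409
S(29/4) = 257105/51392

Δ: Δ0=-5, Δ1=4, Δ2=2/3, Δ3=-1/3, Δ4=-6
row 1: diag=4, rhs=54; c'=1/4, d'=27/2
row 2: denom=8−1·1/4=31/4; d'=(-20−1·27/2)/(31/4)=-134/31
row 3: denom=12−3·12/31=336/31; d'=(-6−3·-134/31)/(336/31)=9/14
row 4: denom=8−3·31/112=803/112; d'=(-34−3·9/14)/(803/112)=-4024/803
back: M4=-4024/803
back: M3=9/14−31/112·-4024/803=1630/803
back: M2=-134/31−12/31·1630/803=-4102/803
back: M1=27/2−1/4·-4102/803=11866/803
M: M0=0, M1=11866/803, M2=-4102/803, M3=1630/803, M4=-4024/803, M5=0
seg 0: a=3, c=M0/2=0, d=(M1−M0)/(6·1)=5933/2409, b=Δ0−h0·(2M0+M1)/6=-17978/2409
seg 1: a=-2, c=M1/2=5933/803, d=(M2−M1)/(6·1)=-7984/2409, b=Δ1−h1·(2M1+M2)/6=-179/2409
seg 2: a=2, c=M2/2=-2051/803, d=(M3−M2)/(6·3)=2866/7227, b=Δ2−h2·(2M2+M3)/6=11467/2409
seg 3: a=4, c=M3/2=815/803, d=(M4−M3)/(6·3)=-257/657, b=Δ3−h3·(2M3+M4)/6=343/2409
seg 4: a=3, c=M4/2=-2012/803, d=(M5−M4)/(6·1)=2012/2409, b=Δ4−h4·(2M4+M5)/6=-10430/2409
t_q=29/4 → seg 3, τ=9/4; S=4+343/2409·τ+815/803·τ²+-257/657·τ³=257105/51392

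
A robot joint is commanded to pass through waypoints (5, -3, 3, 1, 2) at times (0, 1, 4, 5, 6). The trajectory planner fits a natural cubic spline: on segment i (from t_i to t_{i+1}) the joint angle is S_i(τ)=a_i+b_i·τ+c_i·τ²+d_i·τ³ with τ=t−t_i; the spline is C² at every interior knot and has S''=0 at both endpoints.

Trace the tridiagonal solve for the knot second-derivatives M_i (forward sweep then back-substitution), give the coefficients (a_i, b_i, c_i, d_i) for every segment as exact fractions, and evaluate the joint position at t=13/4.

  seg 0: a=5 b=-2063/212 c=0 d=367/212
  seg 1: a=-3 b=-481/106 c=1101/212 d=-213/212
  seg 2: a=3 b=-107/212 c=-204/53 d=499/212
  seg 3: a=1 b=-121/106 c=681/212 d=-227/212
S(13/4) = 22215/13568

Δ: Δ0=-8, Δ1=2, Δ2=-2, Δ3=1
row 1: diag=8, rhs=60; c'=3/8, d'=15/2
row 2: denom=8−3·3/8=55/8; d'=(-24−3·15/2)/(55/8)=-372/55
row 3: denom=4−1·8/55=212/55; d'=(18−1·-372/55)/(212/55)=681/106
back: M3=681/106
back: M2=-372/55−8/55·681/106=-408/53
back: M1=15/2−3/8·-408/53=1101/106
M: M0=0, M1=1101/106, M2=-408/53, M3=681/106, M4=0
seg 0: a=5, c=M0/2=0, d=(M1−M0)/(6·1)=367/212, b=Δ0−h0·(2M0+M1)/6=-2063/212
seg 1: a=-3, c=M1/2=1101/212, d=(M2−M1)/(6·3)=-213/212, b=Δ1−h1·(2M1+M2)/6=-481/106
seg 2: a=3, c=M2/2=-204/53, d=(M3−M2)/(6·1)=499/212, b=Δ2−h2·(2M2+M3)/6=-107/212
seg 3: a=1, c=M3/2=681/212, d=(M4−M3)/(6·1)=-227/212, b=Δ3−h3·(2M3+M4)/6=-121/106
t_q=13/4 → seg 1, τ=9/4; S=-3+-481/106·τ+1101/212·τ²+-213/212·τ³=22215/13568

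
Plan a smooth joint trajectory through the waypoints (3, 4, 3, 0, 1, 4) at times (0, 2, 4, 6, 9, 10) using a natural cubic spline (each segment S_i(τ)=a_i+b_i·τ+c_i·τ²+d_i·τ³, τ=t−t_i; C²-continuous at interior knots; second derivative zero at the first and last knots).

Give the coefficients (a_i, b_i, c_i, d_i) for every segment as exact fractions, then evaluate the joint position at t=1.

Δ: Δ0=1/2, Δ1=-1/2, Δ2=-3/2, Δ3=1/3, Δ4=3
row 1: diag=8, rhs=-6; c'=1/4, d'=-3/4
row 2: denom=8−2·1/4=15/2; d'=(-6−2·-3/4)/(15/2)=-3/5
row 3: denom=10−2·4/15=142/15; d'=(11−2·-3/5)/(142/15)=183/142
row 4: denom=8−3·45/142=1001/142; d'=(16−3·183/142)/(1001/142)=1723/1001
back: M4=1723/1001
back: M3=183/142−45/142·1723/1001=744/1001
back: M2=-3/5−4/15·744/1001=-799/1001
back: M1=-3/4−1/4·-799/1001=-551/1001
M: M0=0, M1=-551/1001, M2=-799/1001, M3=744/1001, M4=1723/1001, M5=0
seg 0: a=3, c=M0/2=0, d=(M1−M0)/(6·2)=-551/12012, b=Δ0−h0·(2M0+M1)/6=4105/6006
seg 1: a=4, c=M1/2=-551/2002, d=(M2−M1)/(6·2)=-62/3003, b=Δ1−h1·(2M1+M2)/6=799/6006
seg 2: a=3, c=M2/2=-799/2002, d=(M3−M2)/(6·2)=1543/12012, b=Δ2−h2·(2M2+M3)/6=-1043/858
seg 3: a=0, c=M3/2=372/1001, d=(M4−M3)/(6·3)=89/1638, b=Δ3−h3·(2M3+M4)/6=-587/462
seg 4: a=1, c=M4/2=1723/2002, d=(M5−M4)/(6·1)=-1723/6006, b=Δ4−h4·(2M4+M5)/6=7286/3003
t_q=1 → seg 0, τ=1; S=3+4105/6006·τ+0·τ²+-551/12012·τ³=14565/4004

  seg 0: a=3 b=4105/6006 c=0 d=-551/12012
  seg 1: a=4 b=799/6006 c=-551/2002 d=-62/3003
  seg 2: a=3 b=-1043/858 c=-799/2002 d=1543/12012
  seg 3: a=0 b=-587/462 c=372/1001 d=89/1638
  seg 4: a=1 b=7286/3003 c=1723/2002 d=-1723/6006
S(1) = 14565/4004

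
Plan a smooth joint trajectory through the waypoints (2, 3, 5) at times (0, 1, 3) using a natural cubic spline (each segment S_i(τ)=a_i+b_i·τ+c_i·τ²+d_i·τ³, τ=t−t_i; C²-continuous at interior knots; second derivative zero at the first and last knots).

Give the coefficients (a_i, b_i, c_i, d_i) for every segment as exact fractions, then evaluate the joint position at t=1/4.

Δ: Δ0=1, Δ1=1
row 1: diag=6, rhs=0; c'=1/3, d'=0
back: M1=0
M: M0=0, M1=0, M2=0
seg 0: a=2, c=M0/2=0, d=(M1−M0)/(6·1)=0, b=Δ0−h0·(2M0+M1)/6=1
seg 1: a=3, c=M1/2=0, d=(M2−M1)/(6·2)=0, b=Δ1−h1·(2M1+M2)/6=1
t_q=1/4 → seg 0, τ=1/4; S=2+1·τ+0·τ²+0·τ³=9/4

  seg 0: a=2 b=1 c=0 d=0
  seg 1: a=3 b=1 c=0 d=0
S(1/4) = 9/4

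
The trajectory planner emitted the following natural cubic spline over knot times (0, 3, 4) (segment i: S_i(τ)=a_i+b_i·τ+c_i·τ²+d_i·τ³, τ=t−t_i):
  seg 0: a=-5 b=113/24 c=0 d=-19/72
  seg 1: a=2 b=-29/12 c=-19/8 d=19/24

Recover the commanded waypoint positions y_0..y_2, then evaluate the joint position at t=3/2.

y_0 = S_0(0) = a_0 = -5
y_1 = S_1(0) = a_1 = 2
y_2 = S_1(1) = -2
t_q=3/2 is in segment 0 (τ=3/2); S_0(τ)=75/64

y_0=-5 y_1=2 y_2=-2
S(3/2) = 75/64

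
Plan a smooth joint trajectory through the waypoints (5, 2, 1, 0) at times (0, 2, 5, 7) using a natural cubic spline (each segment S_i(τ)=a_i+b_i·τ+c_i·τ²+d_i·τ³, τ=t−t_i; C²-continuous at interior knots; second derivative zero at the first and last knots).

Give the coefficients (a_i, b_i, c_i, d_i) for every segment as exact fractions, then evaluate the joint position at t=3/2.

  seg 0: a=5 b=-965/546 c=0 d=73/1092
  seg 1: a=2 b=-527/546 c=73/182 d=-4/63
  seg 2: a=1 b=-149/546 c=-31/182 d=31/1092
S(3/2) = 1071/416

Δ: Δ0=-3/2, Δ1=-1/3, Δ2=-1/2
row 1: diag=10, rhs=7; c'=3/10, d'=7/10
row 2: denom=10−3·3/10=91/10; d'=(-1−3·7/10)/(91/10)=-31/91
back: M2=-31/91
back: M1=7/10−3/10·-31/91=73/91
M: M0=0, M1=73/91, M2=-31/91, M3=0
seg 0: a=5, c=M0/2=0, d=(M1−M0)/(6·2)=73/1092, b=Δ0−h0·(2M0+M1)/6=-965/546
seg 1: a=2, c=M1/2=73/182, d=(M2−M1)/(6·3)=-4/63, b=Δ1−h1·(2M1+M2)/6=-527/546
seg 2: a=1, c=M2/2=-31/182, d=(M3−M2)/(6·2)=31/1092, b=Δ2−h2·(2M2+M3)/6=-149/546
t_q=3/2 → seg 0, τ=3/2; S=5+-965/546·τ+0·τ²+73/1092·τ³=1071/416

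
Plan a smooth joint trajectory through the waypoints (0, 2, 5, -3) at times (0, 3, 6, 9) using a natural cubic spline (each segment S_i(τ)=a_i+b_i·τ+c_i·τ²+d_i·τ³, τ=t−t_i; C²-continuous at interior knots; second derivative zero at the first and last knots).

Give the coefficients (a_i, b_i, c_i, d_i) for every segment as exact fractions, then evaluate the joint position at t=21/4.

Δ: Δ0=2/3, Δ1=1, Δ2=-8/3
row 1: diag=12, rhs=2; c'=1/4, d'=1/6
row 2: denom=12−3·1/4=45/4; d'=(-22−3·1/6)/(45/4)=-2
back: M2=-2
back: M1=1/6−1/4·-2=2/3
M: M0=0, M1=2/3, M2=-2, M3=0
seg 0: a=0, c=M0/2=0, d=(M1−M0)/(6·3)=1/27, b=Δ0−h0·(2M0+M1)/6=1/3
seg 1: a=2, c=M1/2=1/3, d=(M2−M1)/(6·3)=-4/27, b=Δ1−h1·(2M1+M2)/6=4/3
seg 2: a=5, c=M2/2=-1, d=(M3−M2)/(6·3)=1/9, b=Δ2−h2·(2M2+M3)/6=-2/3
t_q=21/4 → seg 1, τ=9/4; S=2+4/3·τ+1/3·τ²+-4/27·τ³=5

  seg 0: a=0 b=1/3 c=0 d=1/27
  seg 1: a=2 b=4/3 c=1/3 d=-4/27
  seg 2: a=5 b=-2/3 c=-1 d=1/9
S(21/4) = 5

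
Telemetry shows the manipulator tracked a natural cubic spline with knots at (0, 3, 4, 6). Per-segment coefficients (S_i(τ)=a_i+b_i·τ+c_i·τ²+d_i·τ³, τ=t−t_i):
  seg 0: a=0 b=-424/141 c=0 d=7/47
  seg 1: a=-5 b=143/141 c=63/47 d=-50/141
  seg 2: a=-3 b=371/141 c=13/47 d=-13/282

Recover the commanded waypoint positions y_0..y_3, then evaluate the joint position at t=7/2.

y_0 = S_0(0) = a_0 = 0
y_1 = S_1(0) = a_1 = -5
y_2 = S_2(0) = a_2 = -3
y_3 = S_2(2) = 3
t_q=7/2 is in segment 1 (τ=1/2); S_1(τ)=-395/94

y_0=0 y_1=-5 y_2=-3 y_3=3
S(7/2) = -395/94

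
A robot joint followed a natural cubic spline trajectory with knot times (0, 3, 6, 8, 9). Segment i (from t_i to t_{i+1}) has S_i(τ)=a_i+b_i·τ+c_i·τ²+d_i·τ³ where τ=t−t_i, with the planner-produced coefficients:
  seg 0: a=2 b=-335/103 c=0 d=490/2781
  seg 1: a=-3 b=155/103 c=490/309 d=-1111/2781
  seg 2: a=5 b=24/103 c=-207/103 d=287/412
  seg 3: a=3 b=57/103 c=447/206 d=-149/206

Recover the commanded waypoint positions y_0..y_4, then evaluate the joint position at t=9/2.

y_0=2 y_1=-3 y_2=5 y_3=3 y_4=5
S(9/2) = 1217/824

y_0 = S_0(0) = a_0 = 2
y_1 = S_1(0) = a_1 = -3
y_2 = S_2(0) = a_2 = 5
y_3 = S_3(0) = a_3 = 3
y_4 = S_3(1) = 5
t_q=9/2 is in segment 1 (τ=3/2); S_1(τ)=1217/824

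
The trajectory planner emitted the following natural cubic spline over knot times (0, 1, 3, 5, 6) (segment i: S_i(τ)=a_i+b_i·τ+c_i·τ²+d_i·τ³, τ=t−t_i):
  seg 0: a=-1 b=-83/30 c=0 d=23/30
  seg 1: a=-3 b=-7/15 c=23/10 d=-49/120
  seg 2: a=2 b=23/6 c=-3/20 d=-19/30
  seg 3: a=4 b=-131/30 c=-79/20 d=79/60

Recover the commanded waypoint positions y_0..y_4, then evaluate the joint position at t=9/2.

y_0=-1 y_1=-3 y_2=2 y_3=4 y_4=-3
S(9/2) = 211/40

y_0 = S_0(0) = a_0 = -1
y_1 = S_1(0) = a_1 = -3
y_2 = S_2(0) = a_2 = 2
y_3 = S_3(0) = a_3 = 4
y_4 = S_3(1) = -3
t_q=9/2 is in segment 2 (τ=3/2); S_2(τ)=211/40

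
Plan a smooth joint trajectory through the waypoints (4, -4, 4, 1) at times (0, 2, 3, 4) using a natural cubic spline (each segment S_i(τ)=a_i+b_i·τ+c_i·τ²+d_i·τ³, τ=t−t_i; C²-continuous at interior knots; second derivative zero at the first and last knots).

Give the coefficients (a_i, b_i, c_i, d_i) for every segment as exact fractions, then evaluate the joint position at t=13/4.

Δ: Δ0=-4, Δ1=8, Δ2=-3
row 1: diag=6, rhs=72; c'=1/6, d'=12
row 2: denom=4−1·1/6=23/6; d'=(-66−1·12)/(23/6)=-468/23
back: M2=-468/23
back: M1=12−1/6·-468/23=354/23
M: M0=0, M1=354/23, M2=-468/23, M3=0
seg 0: a=4, c=M0/2=0, d=(M1−M0)/(6·2)=59/46, b=Δ0−h0·(2M0+M1)/6=-210/23
seg 1: a=-4, c=M1/2=177/23, d=(M2−M1)/(6·1)=-137/23, b=Δ1−h1·(2M1+M2)/6=144/23
seg 2: a=4, c=M2/2=-234/23, d=(M3−M2)/(6·1)=78/23, b=Δ2−h2·(2M2+M3)/6=87/23
t_q=13/4 → seg 2, τ=1/4; S=4+87/23·τ+-234/23·τ²+78/23·τ³=3211/736

  seg 0: a=4 b=-210/23 c=0 d=59/46
  seg 1: a=-4 b=144/23 c=177/23 d=-137/23
  seg 2: a=4 b=87/23 c=-234/23 d=78/23
S(13/4) = 3211/736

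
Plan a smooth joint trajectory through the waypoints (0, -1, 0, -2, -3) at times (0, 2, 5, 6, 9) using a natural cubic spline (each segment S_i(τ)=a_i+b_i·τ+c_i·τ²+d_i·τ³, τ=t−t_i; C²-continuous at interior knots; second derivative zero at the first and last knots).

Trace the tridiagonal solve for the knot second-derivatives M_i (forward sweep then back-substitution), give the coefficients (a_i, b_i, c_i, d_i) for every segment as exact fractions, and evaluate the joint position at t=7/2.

Δ: Δ0=-1/2, Δ1=1/3, Δ2=-2, Δ3=-1/3
row 1: diag=10, rhs=5; c'=3/10, d'=1/2
row 2: denom=8−3·3/10=71/10; d'=(-14−3·1/2)/(71/10)=-155/71
row 3: denom=8−1·10/71=558/71; d'=(10−1·-155/71)/(558/71)=865/558
back: M3=865/558
back: M2=-155/71−10/71·865/558=-670/279
back: M1=1/2−3/10·-670/279=227/186
M: M0=0, M1=227/186, M2=-670/279, M3=865/558, M4=0
seg 0: a=0, c=M0/2=0, d=(M1−M0)/(6·2)=227/2232, b=Δ0−h0·(2M0+M1)/6=-253/279
seg 1: a=-1, c=M1/2=227/372, d=(M2−M1)/(6·3)=-2021/10044, b=Δ1−h1·(2M1+M2)/6=175/558
seg 2: a=0, c=M2/2=-335/279, d=(M3−M2)/(6·1)=245/372, b=Δ2−h2·(2M2+M3)/6=-1627/1116
seg 3: a=-2, c=M3/2=865/1116, d=(M4−M3)/(6·3)=-865/10044, b=Δ3−h3·(2M3+M4)/6=-1051/558
t_q=7/2 → seg 1, τ=3/2; S=-1+175/558·τ+227/372·τ²+-2021/10044·τ³=163/992

  seg 0: a=0 b=-253/279 c=0 d=227/2232
  seg 1: a=-1 b=175/558 c=227/372 d=-2021/10044
  seg 2: a=0 b=-1627/1116 c=-335/279 d=245/372
  seg 3: a=-2 b=-1051/558 c=865/1116 d=-865/10044
S(7/2) = 163/992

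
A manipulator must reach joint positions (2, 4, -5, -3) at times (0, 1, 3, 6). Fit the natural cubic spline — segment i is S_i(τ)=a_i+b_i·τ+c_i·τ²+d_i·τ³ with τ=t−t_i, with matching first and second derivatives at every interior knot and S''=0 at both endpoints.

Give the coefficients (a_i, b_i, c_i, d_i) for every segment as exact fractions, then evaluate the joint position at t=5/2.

  seg 0: a=2 b=281/84 c=0 d=-113/84
  seg 1: a=4 b=-29/42 c=-113/28 d=179/168
  seg 2: a=-5 b=-85/21 c=33/14 d=-11/42
S(5/2) = -1129/448

Δ: Δ0=2, Δ1=-9/2, Δ2=2/3
row 1: diag=6, rhs=-39; c'=1/3, d'=-13/2
row 2: denom=10−2·1/3=28/3; d'=(31−2·-13/2)/(28/3)=33/7
back: M2=33/7
back: M1=-13/2−1/3·33/7=-113/14
M: M0=0, M1=-113/14, M2=33/7, M3=0
seg 0: a=2, c=M0/2=0, d=(M1−M0)/(6·1)=-113/84, b=Δ0−h0·(2M0+M1)/6=281/84
seg 1: a=4, c=M1/2=-113/28, d=(M2−M1)/(6·2)=179/168, b=Δ1−h1·(2M1+M2)/6=-29/42
seg 2: a=-5, c=M2/2=33/14, d=(M3−M2)/(6·3)=-11/42, b=Δ2−h2·(2M2+M3)/6=-85/21
t_q=5/2 → seg 1, τ=3/2; S=4+-29/42·τ+-113/28·τ²+179/168·τ³=-1129/448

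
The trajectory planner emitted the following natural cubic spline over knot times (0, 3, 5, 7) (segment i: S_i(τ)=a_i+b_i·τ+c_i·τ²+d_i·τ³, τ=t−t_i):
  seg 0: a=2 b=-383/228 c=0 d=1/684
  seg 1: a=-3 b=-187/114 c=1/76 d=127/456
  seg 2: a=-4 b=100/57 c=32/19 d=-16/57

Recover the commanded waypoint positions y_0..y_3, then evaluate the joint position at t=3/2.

y_0=2 y_1=-3 y_2=-4 y_3=4
S(3/2) = -313/608

y_0 = S_0(0) = a_0 = 2
y_1 = S_1(0) = a_1 = -3
y_2 = S_2(0) = a_2 = -4
y_3 = S_2(2) = 4
t_q=3/2 is in segment 0 (τ=3/2); S_0(τ)=-313/608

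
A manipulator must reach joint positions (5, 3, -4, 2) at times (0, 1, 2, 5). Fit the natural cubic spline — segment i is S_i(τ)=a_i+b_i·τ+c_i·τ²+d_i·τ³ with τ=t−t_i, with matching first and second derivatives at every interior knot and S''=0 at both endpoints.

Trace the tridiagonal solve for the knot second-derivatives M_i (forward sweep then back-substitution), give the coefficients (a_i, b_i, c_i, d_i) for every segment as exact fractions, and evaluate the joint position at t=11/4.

  seg 0: a=5 b=-13/31 c=0 d=-49/31
  seg 1: a=3 b=-160/31 c=-147/31 d=90/31
  seg 2: a=-4 b=-184/31 c=123/31 d=-41/93
S(11/4) = -12709/1984

Δ: Δ0=-2, Δ1=-7, Δ2=2
row 1: diag=4, rhs=-30; c'=1/4, d'=-15/2
row 2: denom=8−1·1/4=31/4; d'=(54−1·-15/2)/(31/4)=246/31
back: M2=246/31
back: M1=-15/2−1/4·246/31=-294/31
M: M0=0, M1=-294/31, M2=246/31, M3=0
seg 0: a=5, c=M0/2=0, d=(M1−M0)/(6·1)=-49/31, b=Δ0−h0·(2M0+M1)/6=-13/31
seg 1: a=3, c=M1/2=-147/31, d=(M2−M1)/(6·1)=90/31, b=Δ1−h1·(2M1+M2)/6=-160/31
seg 2: a=-4, c=M2/2=123/31, d=(M3−M2)/(6·3)=-41/93, b=Δ2−h2·(2M2+M3)/6=-184/31
t_q=11/4 → seg 2, τ=3/4; S=-4+-184/31·τ+123/31·τ²+-41/93·τ³=-12709/1984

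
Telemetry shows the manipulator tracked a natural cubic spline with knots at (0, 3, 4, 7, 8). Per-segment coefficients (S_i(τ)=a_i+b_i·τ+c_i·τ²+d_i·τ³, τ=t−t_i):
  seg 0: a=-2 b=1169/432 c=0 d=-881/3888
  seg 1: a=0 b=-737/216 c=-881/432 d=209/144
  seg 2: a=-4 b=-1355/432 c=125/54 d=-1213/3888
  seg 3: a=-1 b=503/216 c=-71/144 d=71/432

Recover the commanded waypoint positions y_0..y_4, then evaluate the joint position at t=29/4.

y_0 = S_0(0) = a_0 = -2
y_1 = S_1(0) = a_1 = 0
y_2 = S_2(0) = a_2 = -4
y_3 = S_3(0) = a_3 = -1
y_4 = S_3(1) = 1
t_q=29/4 is in segment 3 (τ=1/4); S_3(τ)=-4111/9216

y_0=-2 y_1=0 y_2=-4 y_3=-1 y_4=1
S(29/4) = -4111/9216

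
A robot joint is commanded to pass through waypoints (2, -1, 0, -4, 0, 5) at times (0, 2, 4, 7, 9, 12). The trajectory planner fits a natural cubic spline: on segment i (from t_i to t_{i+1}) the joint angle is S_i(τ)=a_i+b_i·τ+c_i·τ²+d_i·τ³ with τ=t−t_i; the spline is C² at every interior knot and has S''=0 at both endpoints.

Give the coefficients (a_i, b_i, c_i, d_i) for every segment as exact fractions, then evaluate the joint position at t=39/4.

Δ: Δ0=-3/2, Δ1=1/2, Δ2=-4/3, Δ3=2, Δ4=5/3
row 1: diag=8, rhs=12; c'=1/4, d'=3/2
row 2: denom=10−2·1/4=19/2; d'=(-11−2·3/2)/(19/2)=-28/19
row 3: denom=10−3·6/19=172/19; d'=(20−3·-28/19)/(172/19)=116/43
row 4: denom=10−2·19/86=411/43; d'=(-2−2·116/43)/(411/43)=-106/137
back: M4=-106/137
back: M3=116/43−19/86·-106/137=393/137
back: M2=-28/19−6/19·393/137=-326/137
back: M1=3/2−1/4·-326/137=287/137
M: M0=0, M1=287/137, M2=-326/137, M3=393/137, M4=-106/137, M5=0
seg 0: a=2, c=M0/2=0, d=(M1−M0)/(6·2)=287/1644, b=Δ0−h0·(2M0+M1)/6=-1807/822
seg 1: a=-1, c=M1/2=287/274, d=(M2−M1)/(6·2)=-613/1644, b=Δ1−h1·(2M1+M2)/6=-85/822
seg 2: a=0, c=M2/2=-163/137, d=(M3−M2)/(6·3)=719/2466, b=Δ2−h2·(2M2+M3)/6=-319/822
seg 3: a=-4, c=M3/2=393/274, d=(M4−M3)/(6·2)=-499/1644, b=Δ3−h3·(2M3+M4)/6=142/411
seg 4: a=0, c=M4/2=-53/137, d=(M5−M4)/(6·3)=53/1233, b=Δ4−h4·(2M4+M5)/6=1003/411
t_q=39/4 → seg 4, τ=3/4; S=0+1003/411·τ+-53/137·τ²+53/1233·τ³=14299/8768

  seg 0: a=2 b=-1807/822 c=0 d=287/1644
  seg 1: a=-1 b=-85/822 c=287/274 d=-613/1644
  seg 2: a=0 b=-319/822 c=-163/137 d=719/2466
  seg 3: a=-4 b=142/411 c=393/274 d=-499/1644
  seg 4: a=0 b=1003/411 c=-53/137 d=53/1233
S(39/4) = 14299/8768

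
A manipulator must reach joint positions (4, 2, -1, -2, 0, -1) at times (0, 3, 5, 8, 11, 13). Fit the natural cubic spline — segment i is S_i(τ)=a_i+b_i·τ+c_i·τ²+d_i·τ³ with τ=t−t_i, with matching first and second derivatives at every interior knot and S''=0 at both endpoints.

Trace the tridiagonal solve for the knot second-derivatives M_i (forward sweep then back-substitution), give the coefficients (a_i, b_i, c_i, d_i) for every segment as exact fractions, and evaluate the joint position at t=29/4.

Δ: Δ0=-2/3, Δ1=-3/2, Δ2=-1/3, Δ3=2/3, Δ4=-1/2
row 1: diag=10, rhs=-5; c'=1/5, d'=-1/2
row 2: denom=10−2·1/5=48/5; d'=(7−2·-1/2)/(48/5)=5/6
row 3: denom=12−3·5/16=177/16; d'=(6−3·5/6)/(177/16)=56/177
row 4: denom=10−3·16/59=542/59; d'=(-7−3·56/177)/(542/59)=-469/542
back: M4=-469/542
back: M3=56/177−16/59·-469/542=448/813
back: M2=5/6−5/16·448/813=1075/1626
back: M1=-1/2−1/5·1075/1626=-514/813
M: M0=0, M1=-514/813, M2=1075/1626, M3=448/813, M4=-469/542, M5=0
seg 0: a=4, c=M0/2=0, d=(M1−M0)/(6·3)=-257/7317, b=Δ0−h0·(2M0+M1)/6=-95/271
seg 1: a=2, c=M1/2=-257/813, d=(M2−M1)/(6·2)=701/6504, b=Δ1−h1·(2M1+M2)/6=-352/271
seg 2: a=-1, c=M2/2=1075/3252, d=(M3−M2)/(6·3)=-179/29268, b=Δ2−h2·(2M2+M3)/6=-2065/1626
seg 3: a=-2, c=M3/2=224/813, d=(M4−M3)/(6·3)=-2303/29268, b=Δ3−h3·(2M3+M4)/6=1783/3252
seg 4: a=0, c=M4/2=-469/1084, d=(M5−M4)/(6·2)=469/6504, b=Δ4−h4·(2M4+M5)/6=125/1626
t_q=29/4 → seg 2, τ=9/4; S=-1+-2065/1626·τ+1075/3252·τ²+-179/29268·τ³=-156349/69376

  seg 0: a=4 b=-95/271 c=0 d=-257/7317
  seg 1: a=2 b=-352/271 c=-257/813 d=701/6504
  seg 2: a=-1 b=-2065/1626 c=1075/3252 d=-179/29268
  seg 3: a=-2 b=1783/3252 c=224/813 d=-2303/29268
  seg 4: a=0 b=125/1626 c=-469/1084 d=469/6504
S(29/4) = -156349/69376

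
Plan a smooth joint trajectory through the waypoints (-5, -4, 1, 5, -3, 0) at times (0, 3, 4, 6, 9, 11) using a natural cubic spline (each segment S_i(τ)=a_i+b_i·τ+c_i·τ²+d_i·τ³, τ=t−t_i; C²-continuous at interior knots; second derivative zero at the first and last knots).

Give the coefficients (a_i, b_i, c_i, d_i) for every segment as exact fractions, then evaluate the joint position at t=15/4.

  seg 0: a=-5 b=-6229/3957 c=0 d=2516/11871
  seg 1: a=-4 b=16415/3957 c=2516/1319 d=-4178/3957
  seg 2: a=1 b=18977/3957 c=-1662/1319 d=-1091/15828
  seg 3: a=5 b=-4240/3957 c=-4415/2638 d=9037/23742
  seg 4: a=-3 b=-6617/7914 c=2311/1319 d=-2311/7914
S(15/4) = -11025/42208

Δ: Δ0=1/3, Δ1=5, Δ2=2, Δ3=-8/3, Δ4=3/2
row 1: diag=8, rhs=28; c'=1/8, d'=7/2
row 2: denom=6−1·1/8=47/8; d'=(-18−1·7/2)/(47/8)=-172/47
row 3: denom=10−2·16/47=438/47; d'=(-28−2·-172/47)/(438/47)=-162/73
row 4: denom=10−3·47/146=1319/146; d'=(25−3·-162/73)/(1319/146)=4622/1319
back: M4=4622/1319
back: M3=-162/73−47/146·4622/1319=-4415/1319
back: M2=-172/47−16/47·-4415/1319=-3324/1319
back: M1=7/2−1/8·-3324/1319=5032/1319
M: M0=0, M1=5032/1319, M2=-3324/1319, M3=-4415/1319, M4=4622/1319, M5=0
seg 0: a=-5, c=M0/2=0, d=(M1−M0)/(6·3)=2516/11871, b=Δ0−h0·(2M0+M1)/6=-6229/3957
seg 1: a=-4, c=M1/2=2516/1319, d=(M2−M1)/(6·1)=-4178/3957, b=Δ1−h1·(2M1+M2)/6=16415/3957
seg 2: a=1, c=M2/2=-1662/1319, d=(M3−M2)/(6·2)=-1091/15828, b=Δ2−h2·(2M2+M3)/6=18977/3957
seg 3: a=5, c=M3/2=-4415/2638, d=(M4−M3)/(6·3)=9037/23742, b=Δ3−h3·(2M3+M4)/6=-4240/3957
seg 4: a=-3, c=M4/2=2311/1319, d=(M5−M4)/(6·2)=-2311/7914, b=Δ4−h4·(2M4+M5)/6=-6617/7914
t_q=15/4 → seg 1, τ=3/4; S=-4+16415/3957·τ+2516/1319·τ²+-4178/3957·τ³=-11025/42208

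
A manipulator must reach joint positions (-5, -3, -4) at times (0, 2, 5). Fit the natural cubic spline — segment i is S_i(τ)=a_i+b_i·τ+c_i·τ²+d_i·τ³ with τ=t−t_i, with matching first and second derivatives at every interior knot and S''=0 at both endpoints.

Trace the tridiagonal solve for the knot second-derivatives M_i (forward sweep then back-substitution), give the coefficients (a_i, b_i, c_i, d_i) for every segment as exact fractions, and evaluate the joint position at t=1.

Δ: Δ0=1, Δ1=-1/3
row 1: diag=10, rhs=-8; c'=3/10, d'=-4/5
back: M1=-4/5
M: M0=0, M1=-4/5, M2=0
seg 0: a=-5, c=M0/2=0, d=(M1−M0)/(6·2)=-1/15, b=Δ0−h0·(2M0+M1)/6=19/15
seg 1: a=-3, c=M1/2=-2/5, d=(M2−M1)/(6·3)=2/45, b=Δ1−h1·(2M1+M2)/6=7/15
t_q=1 → seg 0, τ=1; S=-5+19/15·τ+0·τ²+-1/15·τ³=-19/5

  seg 0: a=-5 b=19/15 c=0 d=-1/15
  seg 1: a=-3 b=7/15 c=-2/5 d=2/45
S(1) = -19/5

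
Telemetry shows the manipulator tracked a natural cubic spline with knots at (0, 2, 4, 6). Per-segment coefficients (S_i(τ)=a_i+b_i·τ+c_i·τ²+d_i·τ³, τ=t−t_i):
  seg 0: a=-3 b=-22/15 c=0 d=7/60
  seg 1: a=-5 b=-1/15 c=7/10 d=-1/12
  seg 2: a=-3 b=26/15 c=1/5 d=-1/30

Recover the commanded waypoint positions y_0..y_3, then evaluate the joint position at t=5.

y_0 = S_0(0) = a_0 = -3
y_1 = S_1(0) = a_1 = -5
y_2 = S_2(0) = a_2 = -3
y_3 = S_2(2) = 1
t_q=5 is in segment 2 (τ=1); S_2(τ)=-11/10

y_0=-3 y_1=-5 y_2=-3 y_3=1
S(5) = -11/10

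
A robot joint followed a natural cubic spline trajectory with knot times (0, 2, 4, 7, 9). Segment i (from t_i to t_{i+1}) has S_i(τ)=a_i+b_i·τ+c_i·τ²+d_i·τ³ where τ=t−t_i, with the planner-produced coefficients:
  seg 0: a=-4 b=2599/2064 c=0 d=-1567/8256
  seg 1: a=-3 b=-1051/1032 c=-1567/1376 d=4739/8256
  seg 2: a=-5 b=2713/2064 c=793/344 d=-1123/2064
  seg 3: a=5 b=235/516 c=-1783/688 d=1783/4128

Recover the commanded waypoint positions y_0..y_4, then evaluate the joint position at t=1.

y_0=-4 y_1=-3 y_2=-5 y_3=5 y_4=-1
S(1) = -8065/2752

y_0 = S_0(0) = a_0 = -4
y_1 = S_1(0) = a_1 = -3
y_2 = S_2(0) = a_2 = -5
y_3 = S_3(0) = a_3 = 5
y_4 = S_3(2) = -1
t_q=1 is in segment 0 (τ=1); S_0(τ)=-8065/2752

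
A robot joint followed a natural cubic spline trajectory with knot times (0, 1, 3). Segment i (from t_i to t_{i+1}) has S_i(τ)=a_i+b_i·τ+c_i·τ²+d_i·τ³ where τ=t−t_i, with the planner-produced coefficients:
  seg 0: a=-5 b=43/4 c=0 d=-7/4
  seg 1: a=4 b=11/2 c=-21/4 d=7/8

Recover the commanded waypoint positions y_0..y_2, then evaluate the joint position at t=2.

y_0=-5 y_1=4 y_2=1
S(2) = 41/8

y_0 = S_0(0) = a_0 = -5
y_1 = S_1(0) = a_1 = 4
y_2 = S_1(2) = 1
t_q=2 is in segment 1 (τ=1); S_1(τ)=41/8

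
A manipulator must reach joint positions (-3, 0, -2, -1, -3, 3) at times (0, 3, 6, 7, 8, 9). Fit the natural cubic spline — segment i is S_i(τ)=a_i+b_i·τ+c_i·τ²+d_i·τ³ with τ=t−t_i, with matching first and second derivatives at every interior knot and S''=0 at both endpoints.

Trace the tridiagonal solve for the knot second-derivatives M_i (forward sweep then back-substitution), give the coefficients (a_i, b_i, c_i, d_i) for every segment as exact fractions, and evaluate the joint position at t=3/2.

  seg 0: a=-3 b=2242/1257 c=0 d=-985/11313
  seg 1: a=0 b=-713/1257 c=-985/1257 d=2830/11313
  seg 2: a=-2 b=1867/1257 c=615/419 d=-2455/1257
  seg 3: a=-1 b=-1808/1257 c=-1840/419 d=4814/1257
  seg 4: a=-3 b=1594/1257 c=2974/419 d=-2974/1257
S(3/2) = -2073/3352

Δ: Δ0=1, Δ1=-2/3, Δ2=1, Δ3=-2, Δ4=6
row 1: diag=12, rhs=-10; c'=1/4, d'=-5/6
row 2: denom=8−3·1/4=29/4; d'=(10−3·-5/6)/(29/4)=50/29
row 3: denom=4−1·4/29=112/29; d'=(-18−1·50/29)/(112/29)=-143/28
row 4: denom=4−1·29/112=419/112; d'=(48−1·-143/28)/(419/112)=5948/419
back: M4=5948/419
back: M3=-143/28−29/112·5948/419=-3680/419
back: M2=50/29−4/29·-3680/419=1230/419
back: M1=-5/6−1/4·1230/419=-1970/1257
M: M0=0, M1=-1970/1257, M2=1230/419, M3=-3680/419, M4=5948/419, M5=0
seg 0: a=-3, c=M0/2=0, d=(M1−M0)/(6·3)=-985/11313, b=Δ0−h0·(2M0+M1)/6=2242/1257
seg 1: a=0, c=M1/2=-985/1257, d=(M2−M1)/(6·3)=2830/11313, b=Δ1−h1·(2M1+M2)/6=-713/1257
seg 2: a=-2, c=M2/2=615/419, d=(M3−M2)/(6·1)=-2455/1257, b=Δ2−h2·(2M2+M3)/6=1867/1257
seg 3: a=-1, c=M3/2=-1840/419, d=(M4−M3)/(6·1)=4814/1257, b=Δ3−h3·(2M3+M4)/6=-1808/1257
seg 4: a=-3, c=M4/2=2974/419, d=(M5−M4)/(6·1)=-2974/1257, b=Δ4−h4·(2M4+M5)/6=1594/1257
t_q=3/2 → seg 0, τ=3/2; S=-3+2242/1257·τ+0·τ²+-985/11313·τ³=-2073/3352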